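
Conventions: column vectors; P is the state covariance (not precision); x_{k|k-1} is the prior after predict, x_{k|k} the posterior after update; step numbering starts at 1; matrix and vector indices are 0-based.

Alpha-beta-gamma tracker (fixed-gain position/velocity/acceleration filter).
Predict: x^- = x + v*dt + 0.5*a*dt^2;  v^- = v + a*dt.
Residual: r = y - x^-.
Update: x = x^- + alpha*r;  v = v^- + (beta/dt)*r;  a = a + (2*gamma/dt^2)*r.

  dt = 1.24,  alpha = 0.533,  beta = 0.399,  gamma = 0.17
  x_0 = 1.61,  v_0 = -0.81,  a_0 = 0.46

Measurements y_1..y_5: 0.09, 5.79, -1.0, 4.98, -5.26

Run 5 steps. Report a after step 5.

step 1: x_pred=0.9592  r=-0.8692  x^+=0.4959  v^+=-0.5193  a^+=0.2678
step 2: x_pred=0.0579  r=5.7321  x^+=3.1131  v^+=1.6572  a^+=1.5353
step 3: x_pred=6.3484  r=-7.3484  x^+=2.4317  v^+=1.1965  a^+=-0.0896
step 4: x_pred=3.8464  r=1.1336  x^+=4.4506  v^+=1.4501  a^+=0.1611
step 5: x_pred=6.3726  r=-11.6326  x^+=0.1724  v^+=-2.0932  a^+=-2.4112

a_post = -2.4112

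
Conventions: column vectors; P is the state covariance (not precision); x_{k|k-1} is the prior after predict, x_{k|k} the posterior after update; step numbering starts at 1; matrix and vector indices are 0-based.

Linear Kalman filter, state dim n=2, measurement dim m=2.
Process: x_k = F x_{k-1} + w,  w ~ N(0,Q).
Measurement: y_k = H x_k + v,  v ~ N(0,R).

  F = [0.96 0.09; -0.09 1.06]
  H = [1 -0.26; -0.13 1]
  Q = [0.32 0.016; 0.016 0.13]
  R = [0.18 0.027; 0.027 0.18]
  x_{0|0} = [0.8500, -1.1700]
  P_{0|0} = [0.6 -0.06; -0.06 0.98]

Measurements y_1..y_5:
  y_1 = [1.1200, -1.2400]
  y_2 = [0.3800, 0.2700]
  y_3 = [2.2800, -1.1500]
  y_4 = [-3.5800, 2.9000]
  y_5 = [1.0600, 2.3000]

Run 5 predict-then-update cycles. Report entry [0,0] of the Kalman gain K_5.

step 1: x^-=[0.7107, -1.3167]  P^-=[0.8705 -0.0029; -0.0029 1.2474]  S=[1.1364 -0.4135; -0.4135 1.4429]  K=[0.8233 0.1555; 0.0298 0.8733]  nu=[0.0670, 0.1691]  x^+=[0.7921, -1.1670]  P^+=[0.1712 0.0725; 0.0725 0.1674]
step 2: x^-=[0.6554, -1.3083]  P^-=[0.4917 0.0903; 0.0903 0.3057]  S=[0.6454 -0.0230; -0.0230 0.4705]  K=[0.7287 0.0918; 0.0392 0.6266]  nu=[-0.6156, 1.6635]  x^+=[0.3595, -0.2900]  P^+=[0.1481 0.0554; 0.0554 0.1211]
step 3: x^-=[0.3190, -0.3398]  P^-=[0.4670 0.0707; 0.0707 0.2566]  S=[0.6276 -0.0273; -0.0273 0.4261]  K=[0.7179 0.0695; 0.0317 0.5827]  nu=[1.8726, -0.7688]  x^+=[1.6099, -0.7283]  P^+=[0.1443 0.0507; 0.0507 0.1123]
step 4: x^-=[1.4799, -0.9169]  P^-=[0.4626 0.0654; 0.0654 0.2477]  S=[0.6254 -0.0300; -0.0300 0.4185]  K=[0.7156 0.0637; 0.0290 0.5736]  nu=[-5.2983, 4.0093]  x^+=[-2.0561, 1.2291]  P^+=[0.1434 0.0494; 0.0494 0.1105]
step 5: x^-=[-1.8632, 1.4879]  P^-=[0.4616 0.0641; 0.0641 0.2458]  S=[0.6249 -0.0307; -0.0307 0.4170]  K=[0.7151 0.0624; 0.0283 0.5717]  nu=[3.3101, 0.5699]  x^+=[0.5393, 1.9074]  P^+=[0.1432 0.0491; 0.0491 0.1101]

K[0,0] = 0.7151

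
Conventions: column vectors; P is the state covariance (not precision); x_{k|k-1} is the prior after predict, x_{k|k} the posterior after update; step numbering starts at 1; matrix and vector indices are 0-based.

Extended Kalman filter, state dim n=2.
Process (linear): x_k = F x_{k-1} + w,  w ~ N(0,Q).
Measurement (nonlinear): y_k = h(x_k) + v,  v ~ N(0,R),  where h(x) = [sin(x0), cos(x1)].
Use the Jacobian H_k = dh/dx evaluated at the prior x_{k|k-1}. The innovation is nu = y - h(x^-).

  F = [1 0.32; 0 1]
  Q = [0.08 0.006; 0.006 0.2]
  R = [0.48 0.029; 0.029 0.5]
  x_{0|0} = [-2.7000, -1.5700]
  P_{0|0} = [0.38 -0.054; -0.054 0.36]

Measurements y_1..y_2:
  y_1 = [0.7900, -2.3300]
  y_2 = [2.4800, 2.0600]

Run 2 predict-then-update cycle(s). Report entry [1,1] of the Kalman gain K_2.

step 1: x^-=[-3.2024, -1.5700]  P^-=[0.4623 0.0672; 0.0672 0.5600]  H_jac=[-0.9982 0.0000; 0.0000 1.0000]  S=[0.9406 -0.0381; -0.0381 1.0600]  K=[-0.4887 0.0458; -0.0500 0.5265]  nu=[0.7292, -2.3308]  x^+=[-3.6656, -2.8336]  P^+=[0.2337 0.0087; 0.0087 0.2618]
step 2: x^-=[-4.5724, -2.8336]  P^-=[0.3461 0.0985; 0.0985 0.4618]  H_jac=[-0.1395 0.0000; 0.0000 0.3031]  S=[0.4867 0.0248; 0.0248 0.5424]  K=[-0.1023 0.0597; -0.0415 0.2600]  nu=[1.4898, 3.0130]  x^+=[-4.5448, -2.1122]  P^+=[0.3394 0.0888; 0.0888 0.4248]

K[1,1] = 0.2600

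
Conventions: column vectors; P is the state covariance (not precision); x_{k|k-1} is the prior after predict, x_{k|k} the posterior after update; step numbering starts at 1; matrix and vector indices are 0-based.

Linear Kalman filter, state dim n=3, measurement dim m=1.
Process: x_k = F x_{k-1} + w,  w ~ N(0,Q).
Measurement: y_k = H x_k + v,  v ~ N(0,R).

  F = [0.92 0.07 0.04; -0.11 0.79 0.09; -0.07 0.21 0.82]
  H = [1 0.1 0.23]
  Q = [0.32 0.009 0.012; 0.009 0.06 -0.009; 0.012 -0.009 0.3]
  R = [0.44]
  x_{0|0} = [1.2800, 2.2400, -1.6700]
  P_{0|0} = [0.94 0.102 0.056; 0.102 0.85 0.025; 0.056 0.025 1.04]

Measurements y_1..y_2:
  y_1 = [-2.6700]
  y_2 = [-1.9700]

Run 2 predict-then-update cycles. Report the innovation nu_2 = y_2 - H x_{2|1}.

step 1: x^-=[1.2676, 1.4785, -0.9886]  P^-=[1.1388 0.0433 0.0610; 0.0433 0.5950 0.2193; 0.0610 0.2193 1.0406]  S=[1.6867]  K=[0.6861; 0.0909; 0.1911]  nu=[-3.8581]  x^+=[-1.3794, 1.1280, -1.7258]  P^+=[0.3449 -0.0618 -0.1601; -0.0618 0.5811 0.1900; -0.1601 0.1900 0.9790]
step 2: x^-=[-1.2591, 0.8875, -1.0817]  P^-=[0.5976 -0.0401 -0.0890; -0.0401 0.4757 0.3093; -0.0890 0.3093 1.0712]  S=[1.0643]  K=[0.5385; 0.0739; 0.1769]  nu=[-0.5508]  x^+=[-1.5558, 0.8468, -1.1791]  P^+=[0.2890 -0.0824 -0.1904; -0.0824 0.4699 0.2954; -0.1904 0.2954 1.0379]

innov = [-0.5508]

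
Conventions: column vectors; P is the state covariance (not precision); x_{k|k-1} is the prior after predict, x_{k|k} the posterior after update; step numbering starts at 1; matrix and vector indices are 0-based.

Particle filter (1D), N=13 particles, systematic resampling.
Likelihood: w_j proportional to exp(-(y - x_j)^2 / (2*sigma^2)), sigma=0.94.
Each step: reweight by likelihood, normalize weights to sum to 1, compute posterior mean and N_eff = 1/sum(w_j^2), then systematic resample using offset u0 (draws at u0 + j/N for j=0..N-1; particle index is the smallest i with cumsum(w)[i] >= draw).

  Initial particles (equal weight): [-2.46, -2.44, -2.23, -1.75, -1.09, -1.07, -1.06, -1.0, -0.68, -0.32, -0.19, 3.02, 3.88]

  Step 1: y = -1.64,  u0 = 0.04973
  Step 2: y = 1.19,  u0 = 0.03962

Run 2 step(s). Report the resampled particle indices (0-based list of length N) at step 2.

resampled_idx = [5, 6, 7, 8, 9, 10, 11, 11, 12, 12, 12, 12, 12]

step 1: w=[0.0881, 0.0897, 0.1058, 0.1280, 0.1086, 0.1072, 0.1065, 0.1022, 0.0765, 0.0481, 0.0392, 0.0000, 0.0000]  mean=-1.4187  Neff=10.1852  idx=[0, 1, 2, 2, 3, 4, 4, 5, 6, 7, 7, 8, 10]
step 2: w=[0.0006, 0.0007, 0.0016, 0.0016, 0.0089, 0.0628, 0.0628, 0.0661, 0.0678, 0.0788, 0.0788, 0.1645, 0.4049]  mean=-0.6519  Neff=4.5373  idx=[5, 6, 7, 8, 9, 10, 11, 11, 12, 12, 12, 12, 12]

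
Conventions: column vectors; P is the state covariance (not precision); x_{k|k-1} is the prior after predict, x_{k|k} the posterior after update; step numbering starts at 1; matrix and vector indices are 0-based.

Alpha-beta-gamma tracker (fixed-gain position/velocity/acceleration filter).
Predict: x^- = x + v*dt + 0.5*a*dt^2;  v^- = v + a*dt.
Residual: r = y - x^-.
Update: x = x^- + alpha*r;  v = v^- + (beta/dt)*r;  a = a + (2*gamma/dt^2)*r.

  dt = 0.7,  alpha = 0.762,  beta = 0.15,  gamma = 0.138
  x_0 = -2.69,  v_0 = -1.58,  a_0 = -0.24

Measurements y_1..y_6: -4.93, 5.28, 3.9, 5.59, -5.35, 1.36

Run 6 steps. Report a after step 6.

step 1: x_pred=-3.8548  r=-1.0752  x^+=-4.6741  v^+=-1.9784  a^+=-0.8456
step 2: x_pred=-6.2662  r=11.5462  x^+=2.5320  v^+=-0.0962  a^+=5.6579
step 3: x_pred=3.8509  r=0.0491  x^+=3.8883  v^+=3.8749  a^+=5.6856
step 4: x_pred=7.9937  r=-2.4037  x^+=6.1621  v^+=7.3397  a^+=4.3317
step 5: x_pred=12.3612  r=-17.7112  x^+=-1.1347  v^+=6.5767  a^+=-5.6444
step 6: x_pred=2.0860  r=-0.7260  x^+=1.5328  v^+=2.4700  a^+=-6.0534

a_post = -6.0534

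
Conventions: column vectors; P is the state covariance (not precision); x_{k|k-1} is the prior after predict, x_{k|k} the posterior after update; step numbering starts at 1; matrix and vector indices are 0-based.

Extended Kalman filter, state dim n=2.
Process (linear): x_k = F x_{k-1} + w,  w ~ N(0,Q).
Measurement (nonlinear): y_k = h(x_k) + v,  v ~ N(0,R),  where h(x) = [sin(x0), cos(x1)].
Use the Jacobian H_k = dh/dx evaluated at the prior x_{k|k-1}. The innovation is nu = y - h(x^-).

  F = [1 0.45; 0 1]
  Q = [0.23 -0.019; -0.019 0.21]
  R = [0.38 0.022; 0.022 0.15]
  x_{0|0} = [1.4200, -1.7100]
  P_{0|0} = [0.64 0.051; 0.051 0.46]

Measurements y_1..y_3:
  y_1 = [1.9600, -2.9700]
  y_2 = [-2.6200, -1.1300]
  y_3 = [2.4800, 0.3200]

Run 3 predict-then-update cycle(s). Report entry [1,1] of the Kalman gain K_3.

step 1: x^-=[0.6505, -1.7100]  P^-=[1.0091 0.2390; 0.2390 0.6700]  H_jac=[0.7958 0.0000; 0.0000 0.9903]  S=[1.0190 0.2104; 0.2104 0.8071]  K=[0.7688 0.0929; 0.0179 0.8174]  nu=[1.3544, -2.8312]  x^+=[1.4289, -4.0001]  P^+=[0.3697 0.0311; 0.0311 0.1242]
step 2: x^-=[-0.3712, -4.0001]  P^-=[0.6529 0.0680; 0.0680 0.3342]  H_jac=[0.9319 0.0000; 0.0000 -0.7569]  S=[0.9470 -0.0260; -0.0260 0.3415]  K=[0.6397 -0.1021; 0.0467 -0.7373]  nu=[-2.2573, -0.4764]  x^+=[-1.7665, -3.7543]  P^+=[0.2584 0.0016; 0.0016 0.1448]
step 3: x^-=[-3.4559, -3.7543]  P^-=[0.5192 0.0478; 0.0478 0.3548]  H_jac=[-0.9510 0.0000; 0.0000 -0.5751]  S=[0.8496 0.0481; 0.0481 0.2673]  K=[-0.5813 0.0019; -0.0104 -0.7613]  nu=[2.1708, 1.1381]  x^+=[-4.7157, -4.6432]  P^+=[0.2322 0.0217; 0.0217 0.1990]

K[1,1] = -0.7613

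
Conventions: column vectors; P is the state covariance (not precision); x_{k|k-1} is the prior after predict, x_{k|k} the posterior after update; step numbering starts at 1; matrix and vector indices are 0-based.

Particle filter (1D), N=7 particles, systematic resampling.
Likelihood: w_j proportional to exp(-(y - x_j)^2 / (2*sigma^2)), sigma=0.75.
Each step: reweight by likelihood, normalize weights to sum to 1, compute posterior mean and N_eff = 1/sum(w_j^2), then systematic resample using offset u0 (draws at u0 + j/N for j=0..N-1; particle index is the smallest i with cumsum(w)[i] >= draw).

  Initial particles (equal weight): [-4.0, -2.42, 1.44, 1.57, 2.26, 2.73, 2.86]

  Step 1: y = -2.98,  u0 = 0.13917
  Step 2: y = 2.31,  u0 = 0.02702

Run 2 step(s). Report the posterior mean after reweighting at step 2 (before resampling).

step 1: w=[0.3439, 0.6561, 0.0000, 0.0000, 0.0000, 0.0000, 0.0000]  mean=-2.9633  Neff=1.8223  idx=[0, 0, 1, 1, 1, 1, 1]
step 2: w=[0.0000, 0.0000, 0.2000, 0.2000, 0.2000, 0.2000, 0.2000]  mean=-2.4200  Neff=5.0000  idx=[2, 2, 3, 4, 4, 5, 6]

post_mean = -2.4200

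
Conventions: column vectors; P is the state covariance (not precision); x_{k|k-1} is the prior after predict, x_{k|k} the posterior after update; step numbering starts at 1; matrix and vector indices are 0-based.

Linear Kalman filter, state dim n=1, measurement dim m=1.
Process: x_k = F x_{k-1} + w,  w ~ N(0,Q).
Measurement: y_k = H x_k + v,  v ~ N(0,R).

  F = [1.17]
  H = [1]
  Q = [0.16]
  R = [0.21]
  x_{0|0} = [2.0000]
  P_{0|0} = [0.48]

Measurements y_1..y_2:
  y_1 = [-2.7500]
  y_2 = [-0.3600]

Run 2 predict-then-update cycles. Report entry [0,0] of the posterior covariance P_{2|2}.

P_post[0,0] = 0.1363

step 1: x^-=[2.3400]  P^-=[0.8171]  S=[1.0271]  K=[0.7955]  nu=[-5.0900]  x^+=[-1.7093]  P^+=[0.1671]
step 2: x^-=[-1.9999]  P^-=[0.3887]  S=[0.5987]  K=[0.6492]  nu=[1.6399]  x^+=[-0.9352]  P^+=[0.1363]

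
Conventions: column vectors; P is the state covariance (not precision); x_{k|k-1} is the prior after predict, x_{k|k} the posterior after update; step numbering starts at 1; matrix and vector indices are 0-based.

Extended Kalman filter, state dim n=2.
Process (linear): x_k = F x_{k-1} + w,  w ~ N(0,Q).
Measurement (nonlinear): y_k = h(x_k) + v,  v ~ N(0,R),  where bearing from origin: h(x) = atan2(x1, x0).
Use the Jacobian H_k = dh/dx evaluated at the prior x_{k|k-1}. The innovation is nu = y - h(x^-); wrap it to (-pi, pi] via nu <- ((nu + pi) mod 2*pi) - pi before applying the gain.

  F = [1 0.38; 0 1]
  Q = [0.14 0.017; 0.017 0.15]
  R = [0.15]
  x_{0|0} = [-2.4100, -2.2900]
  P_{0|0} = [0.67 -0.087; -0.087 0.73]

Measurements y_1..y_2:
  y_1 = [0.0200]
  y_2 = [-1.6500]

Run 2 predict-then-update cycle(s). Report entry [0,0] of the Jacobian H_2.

H_jac[0,0] = 0.1288

step 1: x^-=[-3.2802, -2.2900]  P^-=[0.8493 0.2074; 0.2074 0.8800]  H_jac=[0.1431 -0.2050]  S=[0.1922]  K=[0.4111; -0.7841]  nu=[2.5521]  x^+=[-2.2309, -4.2910]  P^+=[0.8168 0.2694; 0.2694 0.7618]
step 2: x^-=[-3.8615, -4.2910]  P^-=[1.2715 0.5759; 0.5759 0.9118]  H_jac=[0.1288 -0.1159]  S=[0.1661]  K=[0.5838; -0.1897]  nu=[0.6536]  x^+=[-3.4800, -4.4150]  P^+=[1.2149 0.5943; 0.5943 0.9059]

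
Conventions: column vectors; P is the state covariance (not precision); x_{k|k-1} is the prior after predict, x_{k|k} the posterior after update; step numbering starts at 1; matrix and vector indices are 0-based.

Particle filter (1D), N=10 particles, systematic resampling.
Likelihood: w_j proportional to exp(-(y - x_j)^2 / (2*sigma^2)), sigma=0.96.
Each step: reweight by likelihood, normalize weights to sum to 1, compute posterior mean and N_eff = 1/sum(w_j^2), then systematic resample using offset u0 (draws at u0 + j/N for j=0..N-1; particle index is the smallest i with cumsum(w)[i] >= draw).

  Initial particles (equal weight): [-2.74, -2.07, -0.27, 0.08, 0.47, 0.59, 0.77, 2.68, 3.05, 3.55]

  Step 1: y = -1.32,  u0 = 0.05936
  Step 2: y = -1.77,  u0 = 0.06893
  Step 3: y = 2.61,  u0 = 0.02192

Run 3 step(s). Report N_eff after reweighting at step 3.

step 1: w=[0.1410, 0.3104, 0.2315, 0.1454, 0.0740, 0.0582, 0.0394, 0.0001, 0.0000, 0.0000]  mean=-0.9800  Neff=4.9658  idx=[0, 1, 1, 1, 2, 2, 2, 3, 4, 5]
step 2: w=[0.1301, 0.2065, 0.2065, 0.2065, 0.0640, 0.0640, 0.0640, 0.0339, 0.0142, 0.0106]  mean=-1.6747  Neff=6.3080  idx=[0, 1, 1, 2, 2, 3, 3, 4, 5, 7]
step 3: w=[0.0000, 0.0001, 0.0001, 0.0001, 0.0001, 0.0001, 0.0001, 0.2085, 0.2085, 0.5823]  mean=-0.0676  Neff=2.3475  idx=[7, 7, 8, 8, 9, 9, 9, 9, 9, 9]

N_eff = 2.3475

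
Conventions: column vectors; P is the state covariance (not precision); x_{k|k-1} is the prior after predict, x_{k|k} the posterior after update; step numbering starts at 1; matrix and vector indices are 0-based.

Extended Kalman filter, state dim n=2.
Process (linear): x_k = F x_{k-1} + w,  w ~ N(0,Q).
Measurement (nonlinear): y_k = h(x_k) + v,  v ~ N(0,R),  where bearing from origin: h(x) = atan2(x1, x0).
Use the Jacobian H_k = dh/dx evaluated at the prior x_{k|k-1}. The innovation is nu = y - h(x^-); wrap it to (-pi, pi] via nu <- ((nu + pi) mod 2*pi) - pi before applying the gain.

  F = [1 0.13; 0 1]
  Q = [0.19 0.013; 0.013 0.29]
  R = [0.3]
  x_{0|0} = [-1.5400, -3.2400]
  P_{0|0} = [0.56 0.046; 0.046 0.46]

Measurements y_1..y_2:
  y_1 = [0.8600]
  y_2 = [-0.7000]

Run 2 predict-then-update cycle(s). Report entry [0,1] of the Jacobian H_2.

step 1: x^-=[-1.9612, -3.2400]  P^-=[0.7697 0.1188; 0.1188 0.7500]  H_jac=[0.2259 -0.1367]  S=[0.3460]  K=[0.4556; -0.2188]  nu=[2.9751]  x^+=[-0.6057, -3.8911]  P^+=[0.6979 0.1533; 0.1533 0.7334]
step 2: x^-=[-1.1115, -3.8911]  P^-=[0.9402 0.2616; 0.2616 1.0234]  H_jac=[0.2376 -0.0679]  S=[0.3494]  K=[0.5886; -0.0209]  nu=[1.1490]  x^+=[-0.4352, -3.9151]  P^+=[0.8191 0.2659; 0.2659 1.0233]

H_jac[0,1] = -0.0679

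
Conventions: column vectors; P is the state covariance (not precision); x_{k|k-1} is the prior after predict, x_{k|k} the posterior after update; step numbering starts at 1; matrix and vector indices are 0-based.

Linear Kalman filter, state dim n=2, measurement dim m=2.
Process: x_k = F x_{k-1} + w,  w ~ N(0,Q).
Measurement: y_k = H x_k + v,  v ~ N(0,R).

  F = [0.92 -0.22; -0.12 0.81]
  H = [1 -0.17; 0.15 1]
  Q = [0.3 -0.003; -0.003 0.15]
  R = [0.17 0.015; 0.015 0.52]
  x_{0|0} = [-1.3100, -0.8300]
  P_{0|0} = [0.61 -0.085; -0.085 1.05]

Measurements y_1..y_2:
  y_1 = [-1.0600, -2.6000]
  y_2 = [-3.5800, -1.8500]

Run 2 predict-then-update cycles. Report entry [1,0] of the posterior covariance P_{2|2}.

step 1: x^-=[-1.0226, -0.5151]  P^-=[0.9015 -0.3230; -0.3230 0.8642]  S=[1.2063 -0.3115; -0.3115 1.3076]  K=[0.8053 0.0482; -0.2435 0.5659]  nu=[-0.1250, -1.9315]  x^+=[-1.2163, -1.5777]  P^+=[0.1404 0.0161; 0.0161 0.2882]
step 2: x^-=[-0.7720, -1.1319]  P^-=[0.4262 -0.0574; -0.0574 0.3380]  S=[0.6255 -0.0345; -0.0345 0.8503]  K=[0.6990 0.0360; -0.1627 0.3807]  nu=[-3.0005, -0.6023]  x^+=[-2.8909, -0.8731]  P^+=[0.1212 0.0110; 0.0110 0.1939]

P_post[1,0] = 0.0110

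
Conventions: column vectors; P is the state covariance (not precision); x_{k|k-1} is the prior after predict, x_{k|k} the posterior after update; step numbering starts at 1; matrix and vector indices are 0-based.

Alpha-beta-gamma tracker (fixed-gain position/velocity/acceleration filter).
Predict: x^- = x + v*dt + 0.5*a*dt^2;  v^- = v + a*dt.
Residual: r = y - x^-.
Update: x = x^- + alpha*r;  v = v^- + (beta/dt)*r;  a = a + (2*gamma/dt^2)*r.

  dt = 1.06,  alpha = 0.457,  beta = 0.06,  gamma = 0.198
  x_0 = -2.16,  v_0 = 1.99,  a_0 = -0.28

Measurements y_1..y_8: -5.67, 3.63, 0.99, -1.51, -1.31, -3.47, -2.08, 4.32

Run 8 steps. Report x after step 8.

x_post = -0.4784

step 1: x_pred=-0.2079  r=-5.4621  x^+=-2.7041  v^+=1.3840  a^+=-2.2051
step 2: x_pred=-2.4758  r=6.1058  x^+=0.3145  v^+=-0.6077  a^+=-0.0531
step 3: x_pred=-0.3595  r=1.3495  x^+=0.2572  v^+=-0.5877  a^+=0.4225
step 4: x_pred=-0.1283  r=-1.3817  x^+=-0.7598  v^+=-0.2180  a^+=-0.0645
step 5: x_pred=-1.0271  r=-0.2829  x^+=-1.1564  v^+=-0.3024  a^+=-0.1642
step 6: x_pred=-1.5691  r=-1.9009  x^+=-2.4378  v^+=-0.5840  a^+=-0.8341
step 7: x_pred=-3.5255  r=1.4455  x^+=-2.8649  v^+=-1.3864  a^+=-0.3247
step 8: x_pred=-4.5168  r=8.8368  x^+=-0.4784  v^+=-1.2303  a^+=2.7898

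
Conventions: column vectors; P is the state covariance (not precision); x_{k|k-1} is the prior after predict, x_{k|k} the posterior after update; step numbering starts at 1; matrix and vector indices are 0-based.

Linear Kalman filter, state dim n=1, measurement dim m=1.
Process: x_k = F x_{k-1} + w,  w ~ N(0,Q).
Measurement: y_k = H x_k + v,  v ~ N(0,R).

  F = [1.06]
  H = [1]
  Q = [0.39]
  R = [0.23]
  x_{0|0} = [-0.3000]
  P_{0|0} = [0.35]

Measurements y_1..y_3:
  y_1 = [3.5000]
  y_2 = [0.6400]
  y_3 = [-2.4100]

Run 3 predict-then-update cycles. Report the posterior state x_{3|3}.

step 1: x^-=[-0.3180]  P^-=[0.7833]  S=[1.0133]  K=[0.7730]  nu=[3.8180]  x^+=[2.6334]  P^+=[0.1778]
step 2: x^-=[2.7914]  P^-=[0.5898]  S=[0.8198]  K=[0.7194]  nu=[-2.1514]  x^+=[1.2436]  P^+=[0.1655]
step 3: x^-=[1.3182]  P^-=[0.5759]  S=[0.8059]  K=[0.7146]  nu=[-3.7282]  x^+=[-1.3460]  P^+=[0.1644]

x_post = [-1.3460]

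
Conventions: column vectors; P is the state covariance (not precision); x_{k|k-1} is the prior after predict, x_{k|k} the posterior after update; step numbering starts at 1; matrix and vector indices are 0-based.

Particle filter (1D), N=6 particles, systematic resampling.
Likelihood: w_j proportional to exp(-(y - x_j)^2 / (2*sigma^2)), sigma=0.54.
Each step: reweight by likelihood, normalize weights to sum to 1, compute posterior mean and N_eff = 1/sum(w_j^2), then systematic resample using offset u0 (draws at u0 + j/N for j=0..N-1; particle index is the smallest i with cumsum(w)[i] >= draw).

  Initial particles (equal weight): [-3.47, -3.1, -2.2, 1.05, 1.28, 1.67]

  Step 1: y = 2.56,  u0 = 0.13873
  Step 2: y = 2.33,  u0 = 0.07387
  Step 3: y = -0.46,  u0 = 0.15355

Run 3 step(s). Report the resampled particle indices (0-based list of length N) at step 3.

step 1: w=[0.0000, 0.0000, 0.0000, 0.0594, 0.1785, 0.7620]  mean=1.5635  Neff=1.6231  idx=[4, 5, 5, 5, 5, 5]
step 2: w=[0.0599, 0.1880, 0.1880, 0.1880, 0.1880, 0.1880]  mean=1.6466  Neff=5.5451  idx=[1, 1, 2, 3, 4, 5]
step 3: w=[0.1667, 0.1667, 0.1667, 0.1667, 0.1667, 0.1667]  mean=1.6700  Neff=6.0000  idx=[0, 1, 2, 3, 4, 5]

resampled_idx = [0, 1, 2, 3, 4, 5]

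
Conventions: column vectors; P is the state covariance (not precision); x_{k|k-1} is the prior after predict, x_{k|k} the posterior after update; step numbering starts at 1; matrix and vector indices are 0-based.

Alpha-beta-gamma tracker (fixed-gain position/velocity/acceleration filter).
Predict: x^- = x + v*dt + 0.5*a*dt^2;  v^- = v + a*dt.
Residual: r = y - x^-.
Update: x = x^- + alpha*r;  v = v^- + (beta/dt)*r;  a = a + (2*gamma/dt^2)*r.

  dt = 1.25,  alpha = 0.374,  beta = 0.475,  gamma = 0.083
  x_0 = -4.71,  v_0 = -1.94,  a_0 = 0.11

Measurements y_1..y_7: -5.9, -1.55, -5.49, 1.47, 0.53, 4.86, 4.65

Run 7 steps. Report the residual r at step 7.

resid = -5.5540

step 1: x_pred=-7.0491  r=1.1491  x^+=-6.6193  v^+=-1.3659  a^+=0.2321
step 2: x_pred=-8.1453  r=6.5953  x^+=-5.6787  v^+=1.4305  a^+=0.9328
step 3: x_pred=-3.1619  r=-2.3281  x^+=-4.0326  v^+=1.7117  a^+=0.6854
step 4: x_pred=-1.3574  r=2.8274  x^+=-0.3000  v^+=3.6429  a^+=0.9858
step 5: x_pred=5.0239  r=-4.4939  x^+=3.3432  v^+=3.1675  a^+=0.5084
step 6: x_pred=7.6997  r=-2.8397  x^+=6.6377  v^+=2.7239  a^+=0.2067
step 7: x_pred=10.2040  r=-5.5540  x^+=8.1268  v^+=0.8717  a^+=-0.3834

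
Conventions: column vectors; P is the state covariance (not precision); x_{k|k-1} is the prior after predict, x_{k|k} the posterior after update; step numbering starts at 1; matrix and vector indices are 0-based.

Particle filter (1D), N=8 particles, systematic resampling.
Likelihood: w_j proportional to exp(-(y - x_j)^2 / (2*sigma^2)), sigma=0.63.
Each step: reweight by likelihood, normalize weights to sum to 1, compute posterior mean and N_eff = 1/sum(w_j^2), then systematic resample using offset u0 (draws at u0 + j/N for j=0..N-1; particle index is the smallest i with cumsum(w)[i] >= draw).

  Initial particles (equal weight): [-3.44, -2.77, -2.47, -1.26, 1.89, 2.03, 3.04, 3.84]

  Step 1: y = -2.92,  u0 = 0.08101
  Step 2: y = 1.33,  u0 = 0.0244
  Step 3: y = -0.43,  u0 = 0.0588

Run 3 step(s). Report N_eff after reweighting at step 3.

N_eff = 7.3490

step 1: w=[0.2858, 0.3905, 0.3113, 0.0125, 0.0000, 0.0000, 0.0000, 0.0000]  mean=-2.8492  Neff=3.0195  idx=[0, 0, 1, 1, 1, 2, 2, 2]
step 2: w=[0.0000, 0.0000, 0.0160, 0.0160, 0.0160, 0.3173, 0.3173, 0.3173]  mean=-2.4844  Neff=3.3024  idx=[3, 5, 5, 6, 6, 6, 7, 7]
step 3: w=[0.0266, 0.1391, 0.1391, 0.1391, 0.1391, 0.1391, 0.1391, 0.1391]  mean=-2.4780  Neff=7.3490  idx=[1, 2, 3, 3, 4, 5, 6, 7]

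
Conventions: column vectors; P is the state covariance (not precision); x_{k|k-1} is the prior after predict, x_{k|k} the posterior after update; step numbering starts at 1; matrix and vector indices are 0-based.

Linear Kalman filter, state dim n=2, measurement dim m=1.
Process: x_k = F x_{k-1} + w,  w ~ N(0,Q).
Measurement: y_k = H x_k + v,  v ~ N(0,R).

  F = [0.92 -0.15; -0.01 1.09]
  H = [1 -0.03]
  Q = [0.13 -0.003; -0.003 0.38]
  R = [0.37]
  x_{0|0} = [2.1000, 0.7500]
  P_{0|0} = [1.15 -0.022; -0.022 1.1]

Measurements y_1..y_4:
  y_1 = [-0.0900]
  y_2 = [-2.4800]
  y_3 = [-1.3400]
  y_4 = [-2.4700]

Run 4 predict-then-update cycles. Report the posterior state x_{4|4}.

step 1: x^-=[1.8195, 0.7965]  P^-=[1.1342 -0.2155; -0.2155 1.6875]  S=[1.5186]  K=[0.7511; -0.1753]  nu=[-1.8856]  x^+=[0.4032, 1.1270]  P^+=[0.2774 -0.0156; -0.0156 1.6409]
step 2: x^-=[0.2019, 1.2244]  P^-=[0.4061 -0.2895; -0.2895 2.3299]  S=[0.7955]  K=[0.5213; -0.4518]  nu=[-2.6452]  x^+=[-1.1771, 2.4194]  P^+=[0.1898 -0.1021; -0.1021 2.1675]
step 3: x^-=[-1.4459, 2.6490]  P^-=[0.3676 -0.4617; -0.4617 2.9574]  S=[0.7680]  K=[0.4967; -0.7167]  nu=[0.1853]  x^+=[-1.3538, 2.5161]  P^+=[0.1781 -0.1883; -0.1883 2.5629]
step 4: x^-=[-1.6229, 2.7561]  P^-=[0.3904 -0.6128; -0.6128 3.4291]  S=[0.8003]  K=[0.5108; -0.8943]  nu=[-0.7644]  x^+=[-2.0134, 3.4397]  P^+=[0.1816 -0.2472; -0.2472 2.7892]

x_post = [-2.0134, 3.4397]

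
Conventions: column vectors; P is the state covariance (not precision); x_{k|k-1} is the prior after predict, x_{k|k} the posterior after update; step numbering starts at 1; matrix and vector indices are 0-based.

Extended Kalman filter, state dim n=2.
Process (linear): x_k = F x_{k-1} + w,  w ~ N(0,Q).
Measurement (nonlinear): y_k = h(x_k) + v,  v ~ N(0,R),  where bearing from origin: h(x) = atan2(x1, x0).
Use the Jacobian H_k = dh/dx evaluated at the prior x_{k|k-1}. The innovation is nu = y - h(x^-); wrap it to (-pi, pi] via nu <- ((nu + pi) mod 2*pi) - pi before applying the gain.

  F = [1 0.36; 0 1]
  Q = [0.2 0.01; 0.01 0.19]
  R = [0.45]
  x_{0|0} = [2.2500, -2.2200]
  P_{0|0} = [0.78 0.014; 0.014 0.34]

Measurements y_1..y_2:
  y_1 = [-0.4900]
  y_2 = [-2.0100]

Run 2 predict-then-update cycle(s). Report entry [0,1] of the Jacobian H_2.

step 1: x^-=[1.4508, -2.2200]  P^-=[1.0341 0.1464; 0.1464 0.5300]  H_jac=[0.3156 0.2063]  S=[0.5946]  K=[0.5997; 0.2616]  nu=[0.5020]  x^+=[1.7518, -2.0887]  P^+=[0.8203 0.0531; 0.0531 0.4893]
step 2: x^-=[0.9999, -2.0887]  P^-=[1.1219 0.2393; 0.2393 0.6793]  H_jac=[0.3895 0.1865]  S=[0.6786]  K=[0.7097; 0.3240]  nu=[-0.8857]  x^+=[0.3713, -2.3757]  P^+=[0.7801 0.0832; 0.0832 0.6081]

H_jac[0,1] = 0.1865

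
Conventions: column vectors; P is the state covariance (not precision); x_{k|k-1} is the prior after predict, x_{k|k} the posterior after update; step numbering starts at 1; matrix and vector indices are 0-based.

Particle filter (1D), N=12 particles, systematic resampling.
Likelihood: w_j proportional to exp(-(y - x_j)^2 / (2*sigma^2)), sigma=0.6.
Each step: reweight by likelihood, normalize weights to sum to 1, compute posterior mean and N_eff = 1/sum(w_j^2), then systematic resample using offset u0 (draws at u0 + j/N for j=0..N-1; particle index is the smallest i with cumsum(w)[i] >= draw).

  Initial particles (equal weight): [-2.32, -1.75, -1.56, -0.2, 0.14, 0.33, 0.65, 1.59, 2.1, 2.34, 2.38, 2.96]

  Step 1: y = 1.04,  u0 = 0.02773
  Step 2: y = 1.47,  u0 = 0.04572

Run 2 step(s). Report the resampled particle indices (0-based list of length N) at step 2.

step 1: w=[0.0000, 0.0000, 0.0000, 0.0422, 0.1159, 0.1773, 0.2891, 0.2346, 0.0750, 0.0342, 0.0295, 0.0021]  mean=0.9411  Neff=5.1825  idx=[3, 4, 5, 5, 6, 6, 6, 6, 7, 7, 8, 9]
step 2: w=[0.0042, 0.0175, 0.0336, 0.0336, 0.0803, 0.0803, 0.0803, 0.0803, 0.2003, 0.2003, 0.1178, 0.0714]  mean=1.2839  Neff=7.8376  idx=[2, 4, 5, 6, 7, 8, 8, 9, 9, 9, 10, 11]

resampled_idx = [2, 4, 5, 6, 7, 8, 8, 9, 9, 9, 10, 11]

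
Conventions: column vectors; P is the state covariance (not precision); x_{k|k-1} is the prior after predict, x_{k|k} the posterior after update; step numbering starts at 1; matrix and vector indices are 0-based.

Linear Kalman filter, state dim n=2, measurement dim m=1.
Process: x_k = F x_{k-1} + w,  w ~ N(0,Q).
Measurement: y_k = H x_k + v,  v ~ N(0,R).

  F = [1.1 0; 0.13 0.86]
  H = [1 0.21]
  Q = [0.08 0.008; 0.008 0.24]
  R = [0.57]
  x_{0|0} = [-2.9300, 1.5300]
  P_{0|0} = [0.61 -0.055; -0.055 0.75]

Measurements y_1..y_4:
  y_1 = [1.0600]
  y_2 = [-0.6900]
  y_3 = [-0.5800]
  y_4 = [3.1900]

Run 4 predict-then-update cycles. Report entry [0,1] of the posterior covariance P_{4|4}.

step 1: x^-=[-3.2230, 0.9349]  P^-=[0.8181 0.0432; 0.0432 0.7927]  S=[1.4412]  K=[0.5739; 0.1455]  nu=[4.0867]  x^+=[-0.8775, 1.5294]  P^+=[0.3433 -0.0771; -0.0771 0.7622]
step 2: x^-=[-0.9652, 1.2012]  P^-=[0.4955 -0.0159; -0.0159 0.7923]  S=[1.0937]  K=[0.4499; 0.1376]  nu=[0.0230]  x^+=[-0.9549, 1.2044]  P^+=[0.2740 -0.0836; -0.0836 0.7716]
step 3: x^-=[-1.0504, 0.9117]  P^-=[0.4116 -0.0319; -0.0319 0.7966]  S=[1.0033]  K=[0.4035; 0.1349]  nu=[0.2789]  x^+=[-0.9378, 0.9493]  P^+=[0.2482 -0.0865; -0.0865 0.7783]
step 4: x^-=[-1.0316, 0.6945]  P^-=[0.3803 -0.0384; -0.0384 0.8005]  S=[0.9695]  K=[0.3840; 0.1338]  nu=[4.0758]  x^+=[0.5333, 1.2399]  P^+=[0.2374 -0.0882; -0.0882 0.7831]

P_post[0,1] = -0.0882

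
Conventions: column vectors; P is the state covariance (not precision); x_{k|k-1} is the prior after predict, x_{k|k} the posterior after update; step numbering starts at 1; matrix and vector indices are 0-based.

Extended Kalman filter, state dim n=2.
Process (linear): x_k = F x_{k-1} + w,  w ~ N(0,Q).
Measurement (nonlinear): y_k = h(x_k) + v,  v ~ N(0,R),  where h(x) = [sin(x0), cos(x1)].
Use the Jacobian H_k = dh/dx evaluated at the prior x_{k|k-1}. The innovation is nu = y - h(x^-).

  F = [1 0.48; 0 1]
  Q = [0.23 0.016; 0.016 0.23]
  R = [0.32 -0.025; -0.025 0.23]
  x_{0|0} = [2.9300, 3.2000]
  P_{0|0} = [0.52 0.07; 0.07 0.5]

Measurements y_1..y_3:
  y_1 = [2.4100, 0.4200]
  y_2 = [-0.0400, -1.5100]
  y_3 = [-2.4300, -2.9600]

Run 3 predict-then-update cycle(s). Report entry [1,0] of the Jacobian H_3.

step 1: x^-=[4.4660, 3.2000]  P^-=[0.9324 0.3260; 0.3260 0.7300]  H_jac=[-0.2439 0.0000; 0.0000 0.0584]  S=[0.3755 -0.0296; -0.0296 0.2325]  K=[-0.6053 0.0047; -0.1993 0.1579]  nu=[3.3798, 1.4183]  x^+=[2.4268, 2.7503]  P^+=[0.7947 0.2777; 0.2777 0.7074]
step 2: x^-=[3.7469, 2.7503]  P^-=[1.4542 0.6332; 0.6332 0.9374]  H_jac=[-0.8223 0.0000; 0.0000 -0.3814]  S=[1.3033 0.1736; 0.1736 0.3663]  K=[-0.8856 -0.2396; -0.2877 -0.8396]  nu=[0.5290, -0.5856]  x^+=[3.4187, 3.0897]  P^+=[0.3373 0.0864; 0.0864 0.4875]
step 3: x^-=[4.9018, 3.0897]  P^-=[0.7626 0.3364; 0.3364 0.7175]  H_jac=[0.1883 0.0000; 0.0000 -0.0518]  S=[0.3470 -0.0283; -0.0283 0.2319]  K=[0.4117 -0.0250; 0.1711 -0.1395]  nu=[-1.4479, -1.9613]  x^+=[4.3547, 3.1156]  P^+=[0.7031 0.3094; 0.3094 0.7014]

H_jac[1,0] = 0.0000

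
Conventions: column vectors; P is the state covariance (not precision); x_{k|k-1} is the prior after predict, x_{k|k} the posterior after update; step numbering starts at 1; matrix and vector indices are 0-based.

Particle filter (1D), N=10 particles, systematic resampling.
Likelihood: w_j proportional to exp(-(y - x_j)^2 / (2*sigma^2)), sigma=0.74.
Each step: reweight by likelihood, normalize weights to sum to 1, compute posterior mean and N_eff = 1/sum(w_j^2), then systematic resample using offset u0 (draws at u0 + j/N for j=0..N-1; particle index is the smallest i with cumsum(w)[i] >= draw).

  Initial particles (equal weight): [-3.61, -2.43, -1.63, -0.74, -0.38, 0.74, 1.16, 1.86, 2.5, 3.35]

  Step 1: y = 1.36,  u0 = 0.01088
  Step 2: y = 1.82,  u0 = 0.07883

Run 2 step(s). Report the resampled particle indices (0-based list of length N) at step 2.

step 1: w=[0.0000, 0.0000, 0.0001, 0.0062, 0.0219, 0.2447, 0.3351, 0.2766, 0.1061, 0.0093]  mean=1.3677  Neff=3.8385  idx=[4, 5, 5, 6, 6, 6, 7, 7, 7, 8]
step 2: w=[0.0019, 0.0541, 0.0541, 0.1055, 0.1055, 0.1055, 0.1568, 0.1568, 0.1568, 0.1029]  mean=1.5788  Neff=8.0899  idx=[2, 3, 4, 5, 6, 6, 7, 8, 8, 9]

resampled_idx = [2, 3, 4, 5, 6, 6, 7, 8, 8, 9]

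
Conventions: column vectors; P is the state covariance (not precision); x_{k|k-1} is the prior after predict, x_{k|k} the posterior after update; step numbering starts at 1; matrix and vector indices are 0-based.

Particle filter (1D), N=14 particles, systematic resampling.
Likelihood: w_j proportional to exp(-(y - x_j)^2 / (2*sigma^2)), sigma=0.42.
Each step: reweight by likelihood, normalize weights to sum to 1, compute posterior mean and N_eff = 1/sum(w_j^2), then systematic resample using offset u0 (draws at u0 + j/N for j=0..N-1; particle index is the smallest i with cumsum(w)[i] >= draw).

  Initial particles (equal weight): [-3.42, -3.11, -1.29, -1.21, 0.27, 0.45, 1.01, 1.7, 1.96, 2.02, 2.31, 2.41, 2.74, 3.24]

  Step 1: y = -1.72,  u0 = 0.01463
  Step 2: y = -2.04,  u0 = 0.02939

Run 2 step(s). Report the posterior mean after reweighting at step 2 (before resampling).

step 1: w=[0.0003, 0.0039, 0.5508, 0.4451, 0.0000, 0.0000, 0.0000, 0.0000, 0.0000, 0.0000, 0.0000, 0.0000, 0.0000, 0.0000]  mean=-1.2620  Neff=1.9942  idx=[2, 2, 2, 2, 2, 2, 2, 2, 3, 3, 3, 3, 3, 3]
step 2: w=[0.0820, 0.0820, 0.0820, 0.0820, 0.0820, 0.0820, 0.0820, 0.0820, 0.0573, 0.0573, 0.0573, 0.0573, 0.0573, 0.0573]  mean=-1.2625  Neff=13.6018  idx=[0, 1, 2, 2, 3, 4, 5, 6, 7, 8, 9, 10, 12, 13]

post_mean = -1.2625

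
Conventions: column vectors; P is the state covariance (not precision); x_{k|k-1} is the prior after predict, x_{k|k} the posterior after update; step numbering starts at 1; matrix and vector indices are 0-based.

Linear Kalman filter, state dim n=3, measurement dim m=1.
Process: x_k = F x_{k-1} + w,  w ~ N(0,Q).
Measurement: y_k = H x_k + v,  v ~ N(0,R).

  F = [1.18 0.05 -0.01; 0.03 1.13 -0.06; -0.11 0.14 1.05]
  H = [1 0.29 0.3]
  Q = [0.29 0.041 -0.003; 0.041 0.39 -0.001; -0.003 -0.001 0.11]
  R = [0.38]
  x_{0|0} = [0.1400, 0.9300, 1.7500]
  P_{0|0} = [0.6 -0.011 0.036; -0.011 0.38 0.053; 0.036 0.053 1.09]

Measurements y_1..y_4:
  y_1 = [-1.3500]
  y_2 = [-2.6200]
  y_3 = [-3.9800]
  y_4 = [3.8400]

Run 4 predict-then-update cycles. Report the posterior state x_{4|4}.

x_post = [-0.2422, 2.6614, 1.9174]

step 1: x^-=[0.1942, 0.9501, 1.9523]  P^-=[1.1243 0.0664 -0.0441; 0.0664 0.8716 0.0536; -0.0441 0.0536 1.3340]  S=[1.7190]  K=[0.6575; 0.1950; 0.2162]  nu=[-2.4054]  x^+=[-1.3874, 0.4810, 1.4322]  P^+=[0.3811 -0.1541 -0.2885; -0.1541 0.8063 -0.0189; -0.2885 -0.0189 1.2537]
step 2: x^-=[-1.6274, 0.4160, 1.7238]  P^-=[0.8114 -0.0841 -0.4433; -0.0841 1.4175 0.0316; -0.4433 0.0316 1.5784]  S=[1.1434]  K=[0.5720; 0.2943; 0.0345]  nu=[-1.6303]  x^+=[-2.5600, -0.0637, 1.6676]  P^+=[0.4373 -0.2765 -0.4658; -0.2765 1.3185 0.0200; -0.4658 0.0200 1.5771]
step 3: x^-=[-3.0406, -0.2489, 2.0236]  P^-=[0.8807 -0.2044 -0.6879; -0.2044 2.0599 0.1458; -0.6879 0.1458 2.0018]  S=[1.1082]  K=[0.5550; 0.3941; -0.0407]  nu=[-1.4743]  x^+=[-3.8589, -0.8299, 2.0836]  P^+=[0.5393 -0.4468 -0.6629; -0.4468 1.8878 0.1636; -0.6629 0.1636 2.0000]
step 4: x^-=[-4.6158, -1.1785, 2.4961]  P^-=[1.0086 -0.3836 -0.9658; -0.3836 2.7581 0.3909; -0.9658 0.3909 2.5735]  S=[1.1182]  K=[0.5434; 0.4771; -0.0719]  nu=[8.0488]  x^+=[-0.2422, 2.6614, 1.9174]  P^+=[0.6785 -0.6735 -0.9221; -0.6735 2.5036 0.4293; -0.9221 0.4293 2.5677]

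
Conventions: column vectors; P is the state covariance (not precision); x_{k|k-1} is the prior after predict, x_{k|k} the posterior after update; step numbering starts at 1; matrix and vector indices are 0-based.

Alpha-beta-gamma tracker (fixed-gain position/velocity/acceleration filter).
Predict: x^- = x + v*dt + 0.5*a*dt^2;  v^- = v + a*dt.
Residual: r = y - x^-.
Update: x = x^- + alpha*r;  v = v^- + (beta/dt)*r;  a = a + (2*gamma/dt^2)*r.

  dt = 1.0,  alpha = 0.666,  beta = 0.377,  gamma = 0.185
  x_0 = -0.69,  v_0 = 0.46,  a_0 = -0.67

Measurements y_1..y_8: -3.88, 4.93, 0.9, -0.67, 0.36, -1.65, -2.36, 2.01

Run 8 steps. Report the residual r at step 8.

step 1: x_pred=-0.5650  r=-3.3150  x^+=-2.7728  v^+=-1.4598  a^+=-1.8965
step 2: x_pred=-5.1808  r=10.1108  x^+=1.5530  v^+=0.4555  a^+=1.8445
step 3: x_pred=2.9307  r=-2.0307  x^+=1.5782  v^+=1.5344  a^+=1.0931
step 4: x_pred=3.6592  r=-4.3292  x^+=0.7759  v^+=0.9954  a^+=-0.5087
step 5: x_pred=1.5170  r=-1.1570  x^+=0.7464  v^+=0.0505  a^+=-0.9368
step 6: x_pred=0.3285  r=-1.9785  x^+=-0.9892  v^+=-1.6322  a^+=-1.6688
step 7: x_pred=-3.4558  r=1.0958  x^+=-2.7260  v^+=-2.8879  a^+=-1.2634
step 8: x_pred=-6.2456  r=8.2556  x^+=-0.7474  v^+=-1.0389  a^+=1.7912

resid = 8.2556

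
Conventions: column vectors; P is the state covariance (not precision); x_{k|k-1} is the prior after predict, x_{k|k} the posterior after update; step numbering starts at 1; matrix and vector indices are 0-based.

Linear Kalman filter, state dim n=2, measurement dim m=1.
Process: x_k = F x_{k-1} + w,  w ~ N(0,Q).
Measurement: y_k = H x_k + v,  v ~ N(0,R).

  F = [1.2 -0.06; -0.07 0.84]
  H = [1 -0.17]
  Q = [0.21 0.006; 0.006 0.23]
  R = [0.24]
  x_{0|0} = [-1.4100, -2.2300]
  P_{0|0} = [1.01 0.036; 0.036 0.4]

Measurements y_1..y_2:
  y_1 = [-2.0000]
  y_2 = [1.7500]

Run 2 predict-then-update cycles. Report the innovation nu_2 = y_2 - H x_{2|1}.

innov = [4.0677]

step 1: x^-=[-1.5582, -1.7745]  P^-=[1.6607 -0.0626; -0.0626 0.5130]  S=[1.9368]  K=[0.8629; -0.0773]  nu=[-0.7435]  x^+=[-2.1998, -1.7170]  P^+=[0.2184 0.0667; 0.0667 0.5014]
step 2: x^-=[-2.5367, -1.2883]  P^-=[0.5168 0.0299; 0.0299 0.5770]  S=[0.7633]  K=[0.6704; -0.0894]  nu=[4.0677]  x^+=[0.1902, -1.6519]  P^+=[0.1737 0.0756; 0.0756 0.5709]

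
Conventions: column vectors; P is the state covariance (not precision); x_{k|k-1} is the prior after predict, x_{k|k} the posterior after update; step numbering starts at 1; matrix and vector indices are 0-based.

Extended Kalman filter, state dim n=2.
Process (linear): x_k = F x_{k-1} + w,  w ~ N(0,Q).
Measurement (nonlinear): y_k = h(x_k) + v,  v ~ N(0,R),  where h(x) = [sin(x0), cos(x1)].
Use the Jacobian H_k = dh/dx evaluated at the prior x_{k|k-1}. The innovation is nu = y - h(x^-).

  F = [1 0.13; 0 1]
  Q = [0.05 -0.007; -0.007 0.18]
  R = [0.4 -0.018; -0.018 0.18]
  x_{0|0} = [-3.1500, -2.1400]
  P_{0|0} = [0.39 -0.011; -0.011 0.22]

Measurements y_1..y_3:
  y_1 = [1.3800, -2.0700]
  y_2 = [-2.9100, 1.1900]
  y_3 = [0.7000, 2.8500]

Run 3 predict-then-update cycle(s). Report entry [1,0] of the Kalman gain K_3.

step 1: x^-=[-3.4282, -2.1400]  P^-=[0.4409 0.0106; 0.0106 0.4000]  H_jac=[-0.9592 0.0000; 0.0000 0.8423]  S=[0.8056 -0.0266; -0.0266 0.4638]  K=[-0.5253 -0.0108; 0.0114 0.7271]  nu=[1.0973, -1.5310]  x^+=[-3.9880, -3.2408]  P^+=[0.2188 0.0089; 0.0089 0.1551]
step 2: x^-=[-4.4093, -3.2408]  P^-=[0.2738 0.0221; 0.0221 0.3351]  H_jac=[-0.2985 0.0000; 0.0000 -0.0990]  S=[0.4244 -0.0173; -0.0173 0.1833]  K=[-0.1938 -0.0303; -0.0230 -0.1832]  nu=[-3.8644, 2.1851]  x^+=[-3.7265, -3.5521]  P^+=[0.2579 0.0198; 0.0198 0.3289]
step 3: x^-=[-4.1883, -3.5521]  P^-=[0.3186 0.0556; 0.0556 0.5089]  H_jac=[-0.5004 0.0000; 0.0000 -0.3991]  S=[0.4798 -0.0069; -0.0069 0.2611]  K=[-0.3336 -0.0938; -0.0692 -0.7798]  nu=[-0.1658, 3.7669]  x^+=[-4.4861, -6.4782]  P^+=[0.2633 0.0272; 0.0272 0.3486]

K[1,0] = -0.0692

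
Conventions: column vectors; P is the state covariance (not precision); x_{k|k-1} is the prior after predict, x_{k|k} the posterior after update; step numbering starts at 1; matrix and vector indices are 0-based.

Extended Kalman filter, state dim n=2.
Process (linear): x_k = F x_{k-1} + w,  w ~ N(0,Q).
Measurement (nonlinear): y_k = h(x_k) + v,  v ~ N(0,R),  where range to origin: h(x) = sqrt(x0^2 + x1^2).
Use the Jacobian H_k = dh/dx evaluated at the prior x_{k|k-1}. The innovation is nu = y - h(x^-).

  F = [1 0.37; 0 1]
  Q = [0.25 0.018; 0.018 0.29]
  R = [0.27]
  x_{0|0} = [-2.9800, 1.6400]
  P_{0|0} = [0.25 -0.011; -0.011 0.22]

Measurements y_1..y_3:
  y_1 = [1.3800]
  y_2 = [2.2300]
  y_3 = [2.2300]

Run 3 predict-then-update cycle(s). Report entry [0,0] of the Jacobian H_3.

H_jac[0,0] = -0.5124

step 1: x^-=[-2.3732, 1.6400]  P^-=[0.5220 0.0884; 0.0884 0.5100]  H_jac=[-0.8227 0.5685]  S=[0.7054]  K=[-0.5375; 0.3079]  nu=[-1.5047]  x^+=[-1.5644, 1.1767]  P^+=[0.3182 0.2052; 0.2052 0.4431]
step 2: x^-=[-1.1290, 1.1767]  P^-=[0.7807 0.3871; 0.3871 0.7331]  H_jac=[-0.6924 0.7216]  S=[0.6391]  K=[-0.4086; 0.4083]  nu=[0.5993]  x^+=[-1.3739, 1.4214]  P^+=[0.6739 0.4937; 0.4937 0.6266]
step 3: x^-=[-0.8480, 1.4214]  P^-=[1.3751 0.7436; 0.7436 0.9166]  H_jac=[-0.5124 0.8588]  S=[0.6526]  K=[-0.1011; 0.6223]  nu=[0.5749]  x^+=[-0.9062, 1.7791]  P^+=[1.3684 0.7846; 0.7846 0.6638]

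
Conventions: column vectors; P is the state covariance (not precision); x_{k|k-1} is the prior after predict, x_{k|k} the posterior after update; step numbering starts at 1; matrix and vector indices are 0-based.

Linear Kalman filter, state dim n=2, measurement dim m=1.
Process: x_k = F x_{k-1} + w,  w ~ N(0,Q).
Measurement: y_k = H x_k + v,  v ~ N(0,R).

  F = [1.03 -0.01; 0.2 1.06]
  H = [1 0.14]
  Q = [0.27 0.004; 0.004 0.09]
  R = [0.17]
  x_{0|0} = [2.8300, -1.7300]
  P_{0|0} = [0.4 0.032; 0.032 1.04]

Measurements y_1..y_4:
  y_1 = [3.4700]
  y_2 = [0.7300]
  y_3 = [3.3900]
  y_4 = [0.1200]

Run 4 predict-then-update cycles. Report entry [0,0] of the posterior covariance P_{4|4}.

P_post[0,0] = 0.1509

step 1: x^-=[2.9322, -1.2678]  P^-=[0.6938 0.1102; 0.1102 1.2881]  S=[0.9199]  K=[0.7710; 0.3159]  nu=[0.7153]  x^+=[3.4837, -1.0419]  P^+=[0.1470 -0.1138; -0.1138 1.1963]
step 2: x^-=[3.5986, -0.4076]  P^-=[0.4284 -0.1024; -0.1024 1.3918]  S=[0.5970]  K=[0.6936; 0.1549]  nu=[-2.8115]  x^+=[1.6486, -0.8430]  P^+=[0.1412 -0.1665; -0.1665 1.3775]
step 3: x^-=[1.7065, -0.5639]  P^-=[0.4234 -0.1630; -0.1630 1.5728]  S=[0.5786]  K=[0.6923; 0.0989]  nu=[1.7625]  x^+=[2.9267, -0.3896]  P^+=[0.1461 -0.2026; -0.2026 1.5672]
step 4: x^-=[3.0184, 0.1723]  P^-=[0.4293 -0.2033; -0.2033 1.7708]  S=[0.5771]  K=[0.6946; 0.0773]  nu=[-2.9225]  x^+=[0.9885, -0.0535]  P^+=[0.1509 -0.2343; -0.2343 1.7673]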